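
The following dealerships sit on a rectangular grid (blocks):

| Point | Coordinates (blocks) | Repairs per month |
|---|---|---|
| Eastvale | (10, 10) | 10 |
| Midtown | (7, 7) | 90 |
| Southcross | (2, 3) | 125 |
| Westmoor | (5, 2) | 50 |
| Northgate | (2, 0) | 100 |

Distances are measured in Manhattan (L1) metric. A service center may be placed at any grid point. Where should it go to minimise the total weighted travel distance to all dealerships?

Manhattan distance separates: Σwᵢ(|x−xᵢ|+|y−yᵢ|) = Σwᵢ|x−xᵢ| + Σwᵢ|y−yᵢ|, so x and y are optimised independently as 1-D weighted medians.
Total weight W = 375; half = 187.5.
x-coordinate, sorted with cumulative weight:
  x=2 (Southcross, w=125) cum 125
  x=2 (Northgate, w=100) cum 225  ← median
  x=5 (Westmoor, w=50) cum 275
  x=7 (Midtown, w=90) cum 365
  x=10 (Eastvale, w=10) cum 375
⇒ x* = 2
y-coordinate, sorted with cumulative weight:
  y=0 (Northgate, w=100) cum 100
  y=2 (Westmoor, w=50) cum 150
  y=3 (Southcross, w=125) cum 275  ← median
  y=7 (Midtown, w=90) cum 365
  y=10 (Eastvale, w=10) cum 375
⇒ y* = 3

(2, 3)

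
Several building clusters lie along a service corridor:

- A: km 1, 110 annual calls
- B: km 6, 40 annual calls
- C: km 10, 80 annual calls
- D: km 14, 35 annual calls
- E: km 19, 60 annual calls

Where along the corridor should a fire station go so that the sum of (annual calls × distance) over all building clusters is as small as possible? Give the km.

For a sum of weighted absolute distances on a line, the optimum is the weighted median (not the mean). Total weight W = 325; half-weight = 162.5.
Sort by position and accumulate weight:
  km 1 (A, w=110) → cum 110
  km 6 (B, w=40) → cum 150
  km 10 (C, w=80) → cum 230  ≥ 162.5 → median here
  km 14 (D, w=35) → cum 265
  km 19 (E, w=60) → cum 325
Optimal location: km 10.

x = 10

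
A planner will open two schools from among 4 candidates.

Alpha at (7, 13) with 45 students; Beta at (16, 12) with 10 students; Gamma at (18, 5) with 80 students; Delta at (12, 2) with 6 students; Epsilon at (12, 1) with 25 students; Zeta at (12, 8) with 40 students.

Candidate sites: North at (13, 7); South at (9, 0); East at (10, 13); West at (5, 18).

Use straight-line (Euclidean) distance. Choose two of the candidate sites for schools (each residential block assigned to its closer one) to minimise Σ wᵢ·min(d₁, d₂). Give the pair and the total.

Evaluate every pair (each demand assigned to the nearer of the two):
  {North, East}: total = 863.4
  {North, West}: total = 970.7
  {North, South}: total = 1028.2
  {South, East}: total = 1335.6
  {South, West}: total = 1633.7
  {East, West}: total = 1687.6
Best pair: {North, East} with total 863.4.

{North, East}, total 863.4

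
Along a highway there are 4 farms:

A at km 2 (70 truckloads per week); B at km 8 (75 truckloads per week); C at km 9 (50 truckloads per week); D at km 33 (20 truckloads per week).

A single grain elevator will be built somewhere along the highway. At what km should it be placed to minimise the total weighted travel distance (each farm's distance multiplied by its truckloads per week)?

For a sum of weighted absolute distances on a line, the optimum is the weighted median (not the mean). Total weight W = 215; half-weight = 107.5.
Sort by position and accumulate weight:
  km 2 (A, w=70) → cum 70
  km 8 (B, w=75) → cum 145  ≥ 107.5 → median here
  km 9 (C, w=50) → cum 195
  km 33 (D, w=20) → cum 215
Optimal location: km 8.

x = 8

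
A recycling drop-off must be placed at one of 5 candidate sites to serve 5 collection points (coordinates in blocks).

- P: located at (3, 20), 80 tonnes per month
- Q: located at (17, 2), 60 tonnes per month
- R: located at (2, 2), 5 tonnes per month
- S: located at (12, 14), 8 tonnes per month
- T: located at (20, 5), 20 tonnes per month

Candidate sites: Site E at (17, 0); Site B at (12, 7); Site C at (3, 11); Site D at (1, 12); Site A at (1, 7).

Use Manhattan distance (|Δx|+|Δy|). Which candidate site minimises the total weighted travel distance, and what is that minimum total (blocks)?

Total weighted distance at each candidate:
  Site E (17, 0): total = 3237
  Site B (12, 7): total = 2691
  Site C (3, 11): total = 2706
  Site D (1, 12): total = 3039
  Site A (1, 7): total = 3054
Minimum is at Site B with total 2691 blocks.

Site B, total 2691 blocks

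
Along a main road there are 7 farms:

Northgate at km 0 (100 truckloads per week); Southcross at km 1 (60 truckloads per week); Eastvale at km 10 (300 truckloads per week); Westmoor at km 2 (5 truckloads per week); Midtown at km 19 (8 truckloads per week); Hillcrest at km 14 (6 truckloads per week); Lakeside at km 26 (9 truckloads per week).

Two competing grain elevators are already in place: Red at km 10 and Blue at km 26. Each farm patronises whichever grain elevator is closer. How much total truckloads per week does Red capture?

The indifferent point is the midpoint (10+26)/2 = 18; farms left of it (closer to Red at 10) go to Red, those right go to Blue.
  Northgate at 0 (w=100) → Red
  Southcross at 1 (w=60) → Red
  Westmoor at 2 (w=5) → Red
  Eastvale at 10 (w=300) → Red
  Hillcrest at 14 (w=6) → Red
  Midtown at 19 (w=8) → Blue
  Lakeside at 26 (w=9) → Blue
Red captures 471; Blue captures 17.

471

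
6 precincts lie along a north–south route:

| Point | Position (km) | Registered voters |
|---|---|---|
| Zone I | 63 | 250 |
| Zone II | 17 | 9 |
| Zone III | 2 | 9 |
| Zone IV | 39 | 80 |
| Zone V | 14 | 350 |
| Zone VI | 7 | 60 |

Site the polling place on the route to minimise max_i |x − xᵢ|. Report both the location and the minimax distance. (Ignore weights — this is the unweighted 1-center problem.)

location 32.5, max distance 30.5

The 1-center on a line is the midpoint of the two extreme points: leftmost at 2, rightmost at 63.
Optimal location = (2 + 63)/2 = 32.5; maximum distance = (63 − 2)/2 = 30.5.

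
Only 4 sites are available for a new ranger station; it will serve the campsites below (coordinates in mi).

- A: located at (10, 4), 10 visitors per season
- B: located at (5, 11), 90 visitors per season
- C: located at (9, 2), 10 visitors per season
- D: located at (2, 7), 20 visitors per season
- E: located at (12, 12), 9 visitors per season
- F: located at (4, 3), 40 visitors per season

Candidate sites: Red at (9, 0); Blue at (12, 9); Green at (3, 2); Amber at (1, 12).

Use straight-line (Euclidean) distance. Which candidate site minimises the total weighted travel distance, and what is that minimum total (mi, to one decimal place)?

Total weighted distance at each candidate:
  Red (9, 0): total = 1657.2
  Blue (12, 9): total = 1416.2
  Green (3, 2): total = 1242.2
  Amber (1, 12): total = 1200.0
Minimum is at Amber with total 1200.0 mi.

Amber, total 1200.0 mi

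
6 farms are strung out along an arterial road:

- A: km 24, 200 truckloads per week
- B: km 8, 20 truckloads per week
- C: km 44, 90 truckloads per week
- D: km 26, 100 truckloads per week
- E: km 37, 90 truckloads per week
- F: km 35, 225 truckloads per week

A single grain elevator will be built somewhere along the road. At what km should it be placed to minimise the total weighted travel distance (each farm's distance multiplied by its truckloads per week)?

x = 35

For a sum of weighted absolute distances on a line, the optimum is the weighted median (not the mean). Total weight W = 725; half-weight = 362.5.
Sort by position and accumulate weight:
  km 8 (B, w=20) → cum 20
  km 24 (A, w=200) → cum 220
  km 26 (D, w=100) → cum 320
  km 35 (F, w=225) → cum 545  ≥ 362.5 → median here
  km 37 (E, w=90) → cum 635
  km 44 (C, w=90) → cum 725
Optimal location: km 35.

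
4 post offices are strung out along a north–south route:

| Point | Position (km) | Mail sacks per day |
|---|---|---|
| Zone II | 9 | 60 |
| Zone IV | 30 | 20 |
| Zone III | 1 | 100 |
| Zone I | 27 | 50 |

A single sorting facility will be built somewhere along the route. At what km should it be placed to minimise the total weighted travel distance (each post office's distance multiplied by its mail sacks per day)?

For a sum of weighted absolute distances on a line, the optimum is the weighted median (not the mean). Total weight W = 230; half-weight = 115.
Sort by position and accumulate weight:
  km 1 (Zone III, w=100) → cum 100
  km 9 (Zone II, w=60) → cum 160  ≥ 115 → median here
  km 27 (Zone I, w=50) → cum 210
  km 30 (Zone IV, w=20) → cum 230
Optimal location: km 9.

x = 9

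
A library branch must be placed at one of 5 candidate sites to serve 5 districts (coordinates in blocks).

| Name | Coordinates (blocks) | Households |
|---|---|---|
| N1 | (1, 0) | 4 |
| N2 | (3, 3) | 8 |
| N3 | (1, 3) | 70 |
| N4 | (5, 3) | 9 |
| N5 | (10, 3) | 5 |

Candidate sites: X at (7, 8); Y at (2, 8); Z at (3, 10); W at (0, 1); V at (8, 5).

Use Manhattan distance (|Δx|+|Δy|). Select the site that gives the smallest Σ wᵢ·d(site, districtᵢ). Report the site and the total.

Total weighted distance at each candidate:
  X (7, 8): total = 1001
  Y (2, 8): total = 641
  Z (3, 10): total = 885
  W (0, 1): total = 381
  V (8, 5): total = 799
Minimum is at W with total 381 blocks.

W, total 381 blocks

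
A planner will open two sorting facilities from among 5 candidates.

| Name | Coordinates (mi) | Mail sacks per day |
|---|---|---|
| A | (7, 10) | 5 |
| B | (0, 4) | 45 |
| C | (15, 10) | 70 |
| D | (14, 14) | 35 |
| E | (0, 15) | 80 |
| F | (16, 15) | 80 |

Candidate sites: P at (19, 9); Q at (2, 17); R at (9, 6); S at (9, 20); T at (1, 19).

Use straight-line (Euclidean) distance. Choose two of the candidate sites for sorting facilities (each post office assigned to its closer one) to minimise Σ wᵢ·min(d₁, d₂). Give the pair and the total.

{P, Q}, total 1933.9

Evaluate every pair (each demand assigned to the nearer of the two):
  {P, Q}: total = 1933.9
  {P, T}: total = 2133.2
  {Q, R}: total = 2410.6
  {R, T}: total = 2514.2
  {P, R}: total = 2528.2
  {Q, S}: total = 2639.0
  {R, S}: total = 2727.2
  {P, S}: total = 2773.5
  {S, T}: total = 2835.2
  {Q, T}: total = 3459.0
Best pair: {P, Q} with total 1933.9.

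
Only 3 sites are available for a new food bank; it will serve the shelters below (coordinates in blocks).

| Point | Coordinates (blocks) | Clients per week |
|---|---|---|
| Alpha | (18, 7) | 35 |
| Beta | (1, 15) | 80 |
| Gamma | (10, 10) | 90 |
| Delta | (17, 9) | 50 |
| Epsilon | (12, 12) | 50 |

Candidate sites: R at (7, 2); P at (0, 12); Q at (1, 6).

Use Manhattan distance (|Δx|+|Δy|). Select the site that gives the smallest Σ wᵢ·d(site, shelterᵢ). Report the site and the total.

P, total 3805 blocks

Total weighted distance at each candidate:
  R (7, 2): total = 4670
  P (0, 12): total = 3805
  Q (1, 6): total = 4320
Minimum is at P with total 3805 blocks.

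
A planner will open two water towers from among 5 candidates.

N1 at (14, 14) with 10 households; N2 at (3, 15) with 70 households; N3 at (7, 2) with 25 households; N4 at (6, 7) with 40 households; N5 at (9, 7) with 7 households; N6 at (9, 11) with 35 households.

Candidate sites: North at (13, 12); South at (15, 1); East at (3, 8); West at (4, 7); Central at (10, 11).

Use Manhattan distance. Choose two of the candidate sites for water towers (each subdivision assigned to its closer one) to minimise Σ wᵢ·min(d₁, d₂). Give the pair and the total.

{East, Central}, total 1040

Evaluate every pair (each demand assigned to the nearer of the two):
  {East, Central}: total = 1040
  {West, Central}: total = 1050
  {North, West}: total = 1150
  {North, East}: total = 1154
  {East, West}: total = 1290
  {South, East}: total = 1379
  {South, West}: total = 1400
  {South, Central}: total = 1455
  {North, Central}: total = 1490
  {North, South}: total = 1883
Best pair: {East, Central} with total 1040.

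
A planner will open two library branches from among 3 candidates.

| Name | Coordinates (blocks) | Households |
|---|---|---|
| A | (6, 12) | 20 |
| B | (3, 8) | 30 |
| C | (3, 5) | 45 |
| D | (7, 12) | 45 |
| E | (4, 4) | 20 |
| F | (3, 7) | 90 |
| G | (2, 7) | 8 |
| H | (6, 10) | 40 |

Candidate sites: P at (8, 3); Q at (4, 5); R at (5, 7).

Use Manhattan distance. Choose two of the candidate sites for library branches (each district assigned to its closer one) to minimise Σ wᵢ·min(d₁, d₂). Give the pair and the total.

Evaluate every pair (each demand assigned to the nearer of the two):
  {Q, R}: total = 954
  {P, R}: total = 1149
  {P, Q}: total = 1397
Best pair: {Q, R} with total 954.

{Q, R}, total 954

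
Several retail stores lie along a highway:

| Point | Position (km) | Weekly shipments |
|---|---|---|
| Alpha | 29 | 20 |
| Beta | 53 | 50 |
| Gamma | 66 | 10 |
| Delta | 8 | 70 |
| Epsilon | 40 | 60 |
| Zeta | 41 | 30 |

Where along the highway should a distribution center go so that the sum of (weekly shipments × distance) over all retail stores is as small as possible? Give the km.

For a sum of weighted absolute distances on a line, the optimum is the weighted median (not the mean). Total weight W = 240; half-weight = 120.
Sort by position and accumulate weight:
  km 8 (Delta, w=70) → cum 70
  km 29 (Alpha, w=20) → cum 90
  km 40 (Epsilon, w=60) → cum 150  ≥ 120 → median here
  km 41 (Zeta, w=30) → cum 180
  km 53 (Beta, w=50) → cum 230
  km 66 (Gamma, w=10) → cum 240
Optimal location: km 40.

x = 40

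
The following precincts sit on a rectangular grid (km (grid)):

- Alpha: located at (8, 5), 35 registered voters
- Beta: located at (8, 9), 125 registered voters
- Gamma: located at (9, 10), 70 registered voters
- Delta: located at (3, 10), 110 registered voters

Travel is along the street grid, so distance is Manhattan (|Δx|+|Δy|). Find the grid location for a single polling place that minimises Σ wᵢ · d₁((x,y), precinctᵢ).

Manhattan distance separates: Σwᵢ(|x−xᵢ|+|y−yᵢ|) = Σwᵢ|x−xᵢ| + Σwᵢ|y−yᵢ|, so x and y are optimised independently as 1-D weighted medians.
Total weight W = 340; half = 170.
x-coordinate, sorted with cumulative weight:
  x=3 (Delta, w=110) cum 110
  x=8 (Alpha, w=35) cum 145
  x=8 (Beta, w=125) cum 270  ← median
  x=9 (Gamma, w=70) cum 340
⇒ x* = 8
y-coordinate, sorted with cumulative weight:
  y=5 (Alpha, w=35) cum 35
  y=9 (Beta, w=125) cum 160
  y=10 (Gamma, w=70) cum 230  ← median
  y=10 (Delta, w=110) cum 340
⇒ y* = 10

(8, 10)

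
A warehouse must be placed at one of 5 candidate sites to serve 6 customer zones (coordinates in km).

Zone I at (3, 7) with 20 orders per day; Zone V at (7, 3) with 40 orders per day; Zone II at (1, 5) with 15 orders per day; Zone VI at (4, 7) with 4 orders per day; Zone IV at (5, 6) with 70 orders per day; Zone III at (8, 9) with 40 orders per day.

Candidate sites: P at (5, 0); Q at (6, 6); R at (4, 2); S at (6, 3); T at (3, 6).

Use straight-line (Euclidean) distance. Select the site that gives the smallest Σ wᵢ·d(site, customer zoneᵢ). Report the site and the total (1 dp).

Q, total 489.4 km

Total weighted distance at each candidate:
  P (5, 0): total = 1213.6
  Q (6, 6): total = 489.4
  R (4, 2): total = 923.2
  S (6, 3): total = 713.0
  T (3, 6): total = 632.4
Minimum is at Q with total 489.4 km.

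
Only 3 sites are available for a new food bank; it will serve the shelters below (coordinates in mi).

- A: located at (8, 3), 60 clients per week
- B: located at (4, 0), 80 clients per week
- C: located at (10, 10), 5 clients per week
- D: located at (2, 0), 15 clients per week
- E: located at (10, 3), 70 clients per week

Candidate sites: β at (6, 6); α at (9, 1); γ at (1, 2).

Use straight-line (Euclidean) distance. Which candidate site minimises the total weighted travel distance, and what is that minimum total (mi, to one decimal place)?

Total weighted distance at each candidate:
  β (6, 6): total = 1208.7
  α (9, 1): total = 850.0
  γ (1, 2): total = 1440.3
Minimum is at α with total 850.0 mi.

α, total 850.0 mi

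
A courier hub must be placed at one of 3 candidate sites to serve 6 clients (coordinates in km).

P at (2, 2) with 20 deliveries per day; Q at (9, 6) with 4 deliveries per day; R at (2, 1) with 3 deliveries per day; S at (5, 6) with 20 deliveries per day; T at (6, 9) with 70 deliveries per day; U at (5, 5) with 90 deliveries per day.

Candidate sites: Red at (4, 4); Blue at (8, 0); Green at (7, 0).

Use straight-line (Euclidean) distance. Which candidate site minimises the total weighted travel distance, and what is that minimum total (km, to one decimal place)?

Red, total 637.9 km

Total weighted distance at each candidate:
  Red (4, 4): total = 637.9
  Blue (8, 0): total = 1473.4
  Green (7, 0): total = 1393.3
Minimum is at Red with total 637.9 km.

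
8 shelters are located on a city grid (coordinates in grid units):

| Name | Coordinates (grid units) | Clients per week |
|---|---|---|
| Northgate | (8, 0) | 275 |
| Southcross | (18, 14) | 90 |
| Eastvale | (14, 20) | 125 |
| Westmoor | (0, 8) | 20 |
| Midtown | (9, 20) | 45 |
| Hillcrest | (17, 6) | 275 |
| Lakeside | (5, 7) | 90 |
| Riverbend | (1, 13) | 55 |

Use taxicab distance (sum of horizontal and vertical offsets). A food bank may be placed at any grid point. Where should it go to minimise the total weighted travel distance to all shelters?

Manhattan distance separates: Σwᵢ(|x−xᵢ|+|y−yᵢ|) = Σwᵢ|x−xᵢ| + Σwᵢ|y−yᵢ|, so x and y are optimised independently as 1-D weighted medians.
Total weight W = 975; half = 487.5.
x-coordinate, sorted with cumulative weight:
  x=0 (Westmoor, w=20) cum 20
  x=1 (Riverbend, w=55) cum 75
  x=5 (Lakeside, w=90) cum 165
  x=8 (Northgate, w=275) cum 440
  x=9 (Midtown, w=45) cum 485
  x=14 (Eastvale, w=125) cum 610  ← median
  x=17 (Hillcrest, w=275) cum 885
  x=18 (Southcross, w=90) cum 975
⇒ x* = 14
y-coordinate, sorted with cumulative weight:
  y=0 (Northgate, w=275) cum 275
  y=6 (Hillcrest, w=275) cum 550  ← median
  y=7 (Lakeside, w=90) cum 640
  y=8 (Westmoor, w=20) cum 660
  y=13 (Riverbend, w=55) cum 715
  y=14 (Southcross, w=90) cum 805
  y=20 (Eastvale, w=125) cum 930
  y=20 (Midtown, w=45) cum 975
⇒ y* = 6

(14, 6)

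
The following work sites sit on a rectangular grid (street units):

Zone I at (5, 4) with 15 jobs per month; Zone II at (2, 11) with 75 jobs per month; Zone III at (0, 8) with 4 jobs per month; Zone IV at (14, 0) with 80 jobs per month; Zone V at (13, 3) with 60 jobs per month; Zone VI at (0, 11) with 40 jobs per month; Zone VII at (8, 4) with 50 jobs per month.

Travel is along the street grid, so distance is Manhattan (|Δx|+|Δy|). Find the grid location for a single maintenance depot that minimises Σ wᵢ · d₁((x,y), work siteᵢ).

(8, 4)

Manhattan distance separates: Σwᵢ(|x−xᵢ|+|y−yᵢ|) = Σwᵢ|x−xᵢ| + Σwᵢ|y−yᵢ|, so x and y are optimised independently as 1-D weighted medians.
Total weight W = 324; half = 162.
x-coordinate, sorted with cumulative weight:
  x=0 (Zone III, w=4) cum 4
  x=0 (Zone VI, w=40) cum 44
  x=2 (Zone II, w=75) cum 119
  x=5 (Zone I, w=15) cum 134
  x=8 (Zone VII, w=50) cum 184  ← median
  x=13 (Zone V, w=60) cum 244
  x=14 (Zone IV, w=80) cum 324
⇒ x* = 8
y-coordinate, sorted with cumulative weight:
  y=0 (Zone IV, w=80) cum 80
  y=3 (Zone V, w=60) cum 140
  y=4 (Zone I, w=15) cum 155
  y=4 (Zone VII, w=50) cum 205  ← median
  y=8 (Zone III, w=4) cum 209
  y=11 (Zone II, w=75) cum 284
  y=11 (Zone VI, w=40) cum 324
⇒ y* = 4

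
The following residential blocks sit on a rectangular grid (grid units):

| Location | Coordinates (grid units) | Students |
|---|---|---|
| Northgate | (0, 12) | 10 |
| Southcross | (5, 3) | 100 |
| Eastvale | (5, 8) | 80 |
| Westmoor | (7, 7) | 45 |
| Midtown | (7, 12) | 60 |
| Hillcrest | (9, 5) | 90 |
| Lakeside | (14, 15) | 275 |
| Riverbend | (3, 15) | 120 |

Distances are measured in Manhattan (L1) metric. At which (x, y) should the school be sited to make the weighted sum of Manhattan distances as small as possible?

(7, 15)

Manhattan distance separates: Σwᵢ(|x−xᵢ|+|y−yᵢ|) = Σwᵢ|x−xᵢ| + Σwᵢ|y−yᵢ|, so x and y are optimised independently as 1-D weighted medians.
Total weight W = 780; half = 390.
x-coordinate, sorted with cumulative weight:
  x=0 (Northgate, w=10) cum 10
  x=3 (Riverbend, w=120) cum 130
  x=5 (Southcross, w=100) cum 230
  x=5 (Eastvale, w=80) cum 310
  x=7 (Westmoor, w=45) cum 355
  x=7 (Midtown, w=60) cum 415  ← median
  x=9 (Hillcrest, w=90) cum 505
  x=14 (Lakeside, w=275) cum 780
⇒ x* = 7
y-coordinate, sorted with cumulative weight:
  y=3 (Southcross, w=100) cum 100
  y=5 (Hillcrest, w=90) cum 190
  y=7 (Westmoor, w=45) cum 235
  y=8 (Eastvale, w=80) cum 315
  y=12 (Northgate, w=10) cum 325
  y=12 (Midtown, w=60) cum 385
  y=15 (Lakeside, w=275) cum 660  ← median
  y=15 (Riverbend, w=120) cum 780
⇒ y* = 15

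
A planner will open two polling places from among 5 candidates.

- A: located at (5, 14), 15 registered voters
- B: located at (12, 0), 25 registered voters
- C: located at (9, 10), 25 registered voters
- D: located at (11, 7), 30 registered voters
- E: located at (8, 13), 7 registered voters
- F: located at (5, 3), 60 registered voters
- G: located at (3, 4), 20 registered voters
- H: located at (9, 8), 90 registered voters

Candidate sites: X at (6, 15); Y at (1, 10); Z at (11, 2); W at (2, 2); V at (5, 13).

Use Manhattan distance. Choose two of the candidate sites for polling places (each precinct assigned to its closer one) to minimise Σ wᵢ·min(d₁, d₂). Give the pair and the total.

{Z, V}, total 1776

Evaluate every pair (each demand assigned to the nearer of the two):
  {Z, V}: total = 1776
  {Z, W}: total = 1818
  {X, Z}: total = 1823
  {Y, Z}: total = 1915
  {W, V}: total = 1981
  {X, W}: total = 2148
  {Y, W}: total = 2280
  {Y, V}: total = 2641
  {X, V}: total = 2701
  {X, Y}: total = 2893
Best pair: {Z, V} with total 1776.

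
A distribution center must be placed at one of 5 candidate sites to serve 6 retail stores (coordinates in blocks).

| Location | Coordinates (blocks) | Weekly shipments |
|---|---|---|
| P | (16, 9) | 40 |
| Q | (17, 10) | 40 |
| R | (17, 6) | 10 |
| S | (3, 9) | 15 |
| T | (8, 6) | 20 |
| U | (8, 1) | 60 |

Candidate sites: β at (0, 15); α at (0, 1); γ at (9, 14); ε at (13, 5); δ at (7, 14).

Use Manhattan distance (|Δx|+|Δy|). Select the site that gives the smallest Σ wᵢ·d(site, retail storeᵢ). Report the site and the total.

ε, total 1560 blocks

Total weighted distance at each candidate:
  β (0, 15): total = 3815
  α (0, 1): total = 3125
  γ (9, 14): total = 2305
  ε (13, 5): total = 1560
  δ (7, 14): total = 2455
Minimum is at ε with total 1560 blocks.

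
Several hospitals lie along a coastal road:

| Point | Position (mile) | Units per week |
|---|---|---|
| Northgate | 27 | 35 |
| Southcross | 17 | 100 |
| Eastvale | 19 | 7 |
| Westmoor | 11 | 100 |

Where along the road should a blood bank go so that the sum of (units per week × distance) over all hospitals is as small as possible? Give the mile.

x = 17

For a sum of weighted absolute distances on a line, the optimum is the weighted median (not the mean). Total weight W = 242; half-weight = 121.
Sort by position and accumulate weight:
  mile 11 (Westmoor, w=100) → cum 100
  mile 17 (Southcross, w=100) → cum 200  ≥ 121 → median here
  mile 19 (Eastvale, w=7) → cum 207
  mile 27 (Northgate, w=35) → cum 242
Optimal location: mile 17.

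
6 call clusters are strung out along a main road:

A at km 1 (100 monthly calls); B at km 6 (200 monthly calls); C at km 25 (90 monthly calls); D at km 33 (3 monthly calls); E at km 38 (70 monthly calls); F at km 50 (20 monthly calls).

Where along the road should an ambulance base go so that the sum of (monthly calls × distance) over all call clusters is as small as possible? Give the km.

x = 6

For a sum of weighted absolute distances on a line, the optimum is the weighted median (not the mean). Total weight W = 483; half-weight = 241.5.
Sort by position and accumulate weight:
  km 1 (A, w=100) → cum 100
  km 6 (B, w=200) → cum 300  ≥ 241.5 → median here
  km 25 (C, w=90) → cum 390
  km 33 (D, w=3) → cum 393
  km 38 (E, w=70) → cum 463
  km 50 (F, w=20) → cum 483
Optimal location: km 6.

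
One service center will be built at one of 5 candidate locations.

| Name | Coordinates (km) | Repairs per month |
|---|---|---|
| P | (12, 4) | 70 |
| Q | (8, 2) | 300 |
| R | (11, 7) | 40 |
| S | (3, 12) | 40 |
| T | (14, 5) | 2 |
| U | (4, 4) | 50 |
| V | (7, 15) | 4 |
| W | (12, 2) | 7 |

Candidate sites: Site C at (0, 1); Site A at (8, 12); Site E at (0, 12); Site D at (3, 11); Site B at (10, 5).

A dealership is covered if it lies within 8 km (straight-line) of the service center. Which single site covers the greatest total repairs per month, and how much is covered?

Site B, covering 469

Coverage radius r = 8 km; a point is covered iff (Δx)²+(Δy)² ≤ 8² = 64.
  Site C (0, 1): covers {U} → 50
  Site A (8, 12): covers {R, S, V} → 84
  Site E (0, 12): covers {S, V} → 44
  Site D (3, 11): covers {S, U, V} → 94
  Site B (10, 5): covers {P, Q, R, T, U, W} → 469
Maximum coverage at Site B: 469 repairs per month.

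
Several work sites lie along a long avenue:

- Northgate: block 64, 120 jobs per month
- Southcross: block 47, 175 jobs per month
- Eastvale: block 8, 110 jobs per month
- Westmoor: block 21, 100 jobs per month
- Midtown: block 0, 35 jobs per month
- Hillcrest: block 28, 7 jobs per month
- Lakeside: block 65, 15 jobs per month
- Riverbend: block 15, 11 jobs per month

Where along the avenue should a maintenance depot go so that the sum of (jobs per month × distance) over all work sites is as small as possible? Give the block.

For a sum of weighted absolute distances on a line, the optimum is the weighted median (not the mean). Total weight W = 573; half-weight = 286.5.
Sort by position and accumulate weight:
  block 0 (Midtown, w=35) → cum 35
  block 8 (Eastvale, w=110) → cum 145
  block 15 (Riverbend, w=11) → cum 156
  block 21 (Westmoor, w=100) → cum 256
  block 28 (Hillcrest, w=7) → cum 263
  block 47 (Southcross, w=175) → cum 438  ≥ 286.5 → median here
  block 64 (Northgate, w=120) → cum 558
  block 65 (Lakeside, w=15) → cum 573
Optimal location: block 47.

x = 47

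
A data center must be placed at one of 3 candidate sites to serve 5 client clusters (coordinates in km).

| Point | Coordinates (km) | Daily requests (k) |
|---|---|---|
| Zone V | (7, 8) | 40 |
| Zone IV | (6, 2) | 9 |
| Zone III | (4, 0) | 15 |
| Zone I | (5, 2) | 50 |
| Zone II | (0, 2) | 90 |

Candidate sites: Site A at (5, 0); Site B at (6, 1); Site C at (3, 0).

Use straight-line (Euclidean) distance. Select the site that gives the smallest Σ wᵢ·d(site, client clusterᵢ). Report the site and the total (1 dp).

Total weighted distance at each candidate:
  Site A (5, 0): total = 949.6
  Site B (6, 1): total = 943.5
  Site C (3, 0): total = 871.1
Minimum is at Site C with total 871.1 km.

Site C, total 871.1 km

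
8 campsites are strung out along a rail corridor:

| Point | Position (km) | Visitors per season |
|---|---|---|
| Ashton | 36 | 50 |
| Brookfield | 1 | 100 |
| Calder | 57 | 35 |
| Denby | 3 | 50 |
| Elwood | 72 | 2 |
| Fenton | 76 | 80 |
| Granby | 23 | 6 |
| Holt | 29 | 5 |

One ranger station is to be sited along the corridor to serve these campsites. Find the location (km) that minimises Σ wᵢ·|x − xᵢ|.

For a sum of weighted absolute distances on a line, the optimum is the weighted median (not the mean). Total weight W = 328; half-weight = 164.
Sort by position and accumulate weight:
  km 1 (Brookfield, w=100) → cum 100
  km 3 (Denby, w=50) → cum 150
  km 23 (Granby, w=6) → cum 156
  km 29 (Holt, w=5) → cum 161
  km 36 (Ashton, w=50) → cum 211  ≥ 164 → median here
  km 57 (Calder, w=35) → cum 246
  km 72 (Elwood, w=2) → cum 248
  km 76 (Fenton, w=80) → cum 328
Optimal location: km 36.

x = 36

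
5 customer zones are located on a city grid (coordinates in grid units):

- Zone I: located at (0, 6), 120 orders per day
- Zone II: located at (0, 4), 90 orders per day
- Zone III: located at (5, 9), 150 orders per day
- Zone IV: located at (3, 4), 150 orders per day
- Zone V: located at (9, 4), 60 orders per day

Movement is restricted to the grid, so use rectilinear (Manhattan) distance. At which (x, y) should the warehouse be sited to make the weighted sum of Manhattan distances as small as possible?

(3, 4)

Manhattan distance separates: Σwᵢ(|x−xᵢ|+|y−yᵢ|) = Σwᵢ|x−xᵢ| + Σwᵢ|y−yᵢ|, so x and y are optimised independently as 1-D weighted medians.
Total weight W = 570; half = 285.
x-coordinate, sorted with cumulative weight:
  x=0 (Zone I, w=120) cum 120
  x=0 (Zone II, w=90) cum 210
  x=3 (Zone IV, w=150) cum 360  ← median
  x=5 (Zone III, w=150) cum 510
  x=9 (Zone V, w=60) cum 570
⇒ x* = 3
y-coordinate, sorted with cumulative weight:
  y=4 (Zone II, w=90) cum 90
  y=4 (Zone IV, w=150) cum 240
  y=4 (Zone V, w=60) cum 300  ← median
  y=6 (Zone I, w=120) cum 420
  y=9 (Zone III, w=150) cum 570
⇒ y* = 4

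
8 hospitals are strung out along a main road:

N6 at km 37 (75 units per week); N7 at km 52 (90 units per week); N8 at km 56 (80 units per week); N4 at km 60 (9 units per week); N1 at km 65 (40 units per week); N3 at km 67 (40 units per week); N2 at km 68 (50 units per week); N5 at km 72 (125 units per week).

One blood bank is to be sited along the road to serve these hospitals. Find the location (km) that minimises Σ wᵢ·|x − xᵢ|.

For a sum of weighted absolute distances on a line, the optimum is the weighted median (not the mean). Total weight W = 509; half-weight = 254.5.
Sort by position and accumulate weight:
  km 37 (N6, w=75) → cum 75
  km 52 (N7, w=90) → cum 165
  km 56 (N8, w=80) → cum 245
  km 60 (N4, w=9) → cum 254
  km 65 (N1, w=40) → cum 294  ≥ 254.5 → median here
  km 67 (N3, w=40) → cum 334
  km 68 (N2, w=50) → cum 384
  km 72 (N5, w=125) → cum 509
Optimal location: km 65.

x = 65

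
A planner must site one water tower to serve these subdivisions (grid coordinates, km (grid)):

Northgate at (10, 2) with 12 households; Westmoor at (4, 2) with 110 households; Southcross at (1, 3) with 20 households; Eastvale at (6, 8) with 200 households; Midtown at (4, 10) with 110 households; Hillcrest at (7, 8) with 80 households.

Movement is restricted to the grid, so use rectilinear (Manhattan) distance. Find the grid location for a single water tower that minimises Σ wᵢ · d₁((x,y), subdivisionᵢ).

(6, 8)

Manhattan distance separates: Σwᵢ(|x−xᵢ|+|y−yᵢ|) = Σwᵢ|x−xᵢ| + Σwᵢ|y−yᵢ|, so x and y are optimised independently as 1-D weighted medians.
Total weight W = 532; half = 266.
x-coordinate, sorted with cumulative weight:
  x=1 (Southcross, w=20) cum 20
  x=4 (Westmoor, w=110) cum 130
  x=4 (Midtown, w=110) cum 240
  x=6 (Eastvale, w=200) cum 440  ← median
  x=7 (Hillcrest, w=80) cum 520
  x=10 (Northgate, w=12) cum 532
⇒ x* = 6
y-coordinate, sorted with cumulative weight:
  y=2 (Northgate, w=12) cum 12
  y=2 (Westmoor, w=110) cum 122
  y=3 (Southcross, w=20) cum 142
  y=8 (Eastvale, w=200) cum 342  ← median
  y=8 (Hillcrest, w=80) cum 422
  y=10 (Midtown, w=110) cum 532
⇒ y* = 8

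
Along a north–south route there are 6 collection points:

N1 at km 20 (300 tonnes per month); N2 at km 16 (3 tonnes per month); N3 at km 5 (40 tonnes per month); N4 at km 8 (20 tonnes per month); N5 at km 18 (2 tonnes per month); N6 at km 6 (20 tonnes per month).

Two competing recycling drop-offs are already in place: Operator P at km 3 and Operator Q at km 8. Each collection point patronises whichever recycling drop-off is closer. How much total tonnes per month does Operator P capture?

The indifferent point is the midpoint (3+8)/2 = 5.5; collection points left of it (closer to Operator P at 3) go to Operator P, those right go to Operator Q.
  N3 at 5 (w=40) → Operator P
  N6 at 6 (w=20) → Operator Q
  N4 at 8 (w=20) → Operator Q
  N2 at 16 (w=3) → Operator Q
  N5 at 18 (w=2) → Operator Q
  N1 at 20 (w=300) → Operator Q
Operator P captures 40; Operator Q captures 345.

40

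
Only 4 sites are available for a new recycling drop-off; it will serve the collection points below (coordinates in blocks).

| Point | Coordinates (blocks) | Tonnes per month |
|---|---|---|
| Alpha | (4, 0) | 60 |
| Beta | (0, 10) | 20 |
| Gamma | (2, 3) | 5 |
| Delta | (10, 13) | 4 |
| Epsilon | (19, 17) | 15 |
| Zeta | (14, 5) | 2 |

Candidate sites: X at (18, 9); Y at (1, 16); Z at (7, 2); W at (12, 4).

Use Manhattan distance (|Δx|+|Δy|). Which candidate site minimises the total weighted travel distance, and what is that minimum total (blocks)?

Total weighted distance at each candidate:
  X (18, 9): total = 2069
  Y (1, 16): total = 1731
  Z (7, 2): total = 1111
  W (12, 4): total = 1485
Minimum is at Z with total 1111 blocks.

Z, total 1111 blocks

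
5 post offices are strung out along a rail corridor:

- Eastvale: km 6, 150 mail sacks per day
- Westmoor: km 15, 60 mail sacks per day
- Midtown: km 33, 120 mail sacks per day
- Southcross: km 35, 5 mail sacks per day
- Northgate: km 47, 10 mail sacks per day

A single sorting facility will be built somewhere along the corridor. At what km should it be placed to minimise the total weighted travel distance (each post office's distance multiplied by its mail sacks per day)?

x = 15

For a sum of weighted absolute distances on a line, the optimum is the weighted median (not the mean). Total weight W = 345; half-weight = 172.5.
Sort by position and accumulate weight:
  km 6 (Eastvale, w=150) → cum 150
  km 15 (Westmoor, w=60) → cum 210  ≥ 172.5 → median here
  km 33 (Midtown, w=120) → cum 330
  km 35 (Southcross, w=5) → cum 335
  km 47 (Northgate, w=10) → cum 345
Optimal location: km 15.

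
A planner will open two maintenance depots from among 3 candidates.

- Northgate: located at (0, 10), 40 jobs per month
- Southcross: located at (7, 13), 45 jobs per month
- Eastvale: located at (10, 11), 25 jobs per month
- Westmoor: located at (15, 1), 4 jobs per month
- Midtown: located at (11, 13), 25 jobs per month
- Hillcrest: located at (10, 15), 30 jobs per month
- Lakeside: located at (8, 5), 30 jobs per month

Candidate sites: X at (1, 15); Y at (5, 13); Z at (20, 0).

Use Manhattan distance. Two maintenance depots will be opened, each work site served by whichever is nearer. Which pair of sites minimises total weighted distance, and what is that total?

{X, Y}, total 1283

Evaluate every pair (each demand assigned to the nearer of the two):
  {X, Y}: total = 1283
  {Y, Z}: total = 1299
  {X, Z}: total = 2029
Best pair: {X, Y} with total 1283.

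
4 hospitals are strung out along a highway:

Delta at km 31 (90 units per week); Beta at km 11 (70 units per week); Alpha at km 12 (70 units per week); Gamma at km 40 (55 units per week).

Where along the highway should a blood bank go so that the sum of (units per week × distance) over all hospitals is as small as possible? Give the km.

For a sum of weighted absolute distances on a line, the optimum is the weighted median (not the mean). Total weight W = 285; half-weight = 142.5.
Sort by position and accumulate weight:
  km 11 (Beta, w=70) → cum 70
  km 12 (Alpha, w=70) → cum 140
  km 31 (Delta, w=90) → cum 230  ≥ 142.5 → median here
  km 40 (Gamma, w=55) → cum 285
Optimal location: km 31.

x = 31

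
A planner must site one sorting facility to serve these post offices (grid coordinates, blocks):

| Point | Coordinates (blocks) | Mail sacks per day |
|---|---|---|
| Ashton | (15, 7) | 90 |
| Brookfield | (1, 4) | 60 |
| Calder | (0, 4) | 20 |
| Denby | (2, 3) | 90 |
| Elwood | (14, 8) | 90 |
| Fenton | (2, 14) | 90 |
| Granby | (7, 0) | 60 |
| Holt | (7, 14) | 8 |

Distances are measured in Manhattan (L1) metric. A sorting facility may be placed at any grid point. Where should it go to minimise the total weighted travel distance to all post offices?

(2, 7)

Manhattan distance separates: Σwᵢ(|x−xᵢ|+|y−yᵢ|) = Σwᵢ|x−xᵢ| + Σwᵢ|y−yᵢ|, so x and y are optimised independently as 1-D weighted medians.
Total weight W = 508; half = 254.
x-coordinate, sorted with cumulative weight:
  x=0 (Calder, w=20) cum 20
  x=1 (Brookfield, w=60) cum 80
  x=2 (Denby, w=90) cum 170
  x=2 (Fenton, w=90) cum 260  ← median
  x=7 (Granby, w=60) cum 320
  x=7 (Holt, w=8) cum 328
  x=14 (Elwood, w=90) cum 418
  x=15 (Ashton, w=90) cum 508
⇒ x* = 2
y-coordinate, sorted with cumulative weight:
  y=0 (Granby, w=60) cum 60
  y=3 (Denby, w=90) cum 150
  y=4 (Brookfield, w=60) cum 210
  y=4 (Calder, w=20) cum 230
  y=7 (Ashton, w=90) cum 320  ← median
  y=8 (Elwood, w=90) cum 410
  y=14 (Fenton, w=90) cum 500
  y=14 (Holt, w=8) cum 508
⇒ y* = 7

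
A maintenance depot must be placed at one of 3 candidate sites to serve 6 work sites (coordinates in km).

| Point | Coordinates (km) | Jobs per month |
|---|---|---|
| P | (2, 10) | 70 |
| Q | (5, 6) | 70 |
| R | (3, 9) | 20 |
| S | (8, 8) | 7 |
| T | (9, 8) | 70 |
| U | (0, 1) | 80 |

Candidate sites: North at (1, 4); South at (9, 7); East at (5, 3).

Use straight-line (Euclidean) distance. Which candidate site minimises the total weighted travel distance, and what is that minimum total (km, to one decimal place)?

Total weighted distance at each candidate:
  North (1, 4): total = 1782.1
  South (9, 7): total = 1893.4
  East (5, 3): total = 1789.4
Minimum is at North with total 1782.1 km.

North, total 1782.1 km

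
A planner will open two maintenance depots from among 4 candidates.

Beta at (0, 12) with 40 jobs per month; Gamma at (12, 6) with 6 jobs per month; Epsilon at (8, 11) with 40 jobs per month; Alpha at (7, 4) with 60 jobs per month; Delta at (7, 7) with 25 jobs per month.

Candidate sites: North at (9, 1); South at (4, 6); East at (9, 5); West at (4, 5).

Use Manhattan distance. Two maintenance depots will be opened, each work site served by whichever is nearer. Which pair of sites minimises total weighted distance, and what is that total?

{South, East}, total 984

Evaluate every pair (each demand assigned to the nearer of the two):
  {South, East}: total = 984
  {East, West}: total = 1024
  {South, West}: total = 1148
  {North, South}: total = 1208
  {North, East}: total = 1224
  {North, West}: total = 1253
Best pair: {South, East} with total 984.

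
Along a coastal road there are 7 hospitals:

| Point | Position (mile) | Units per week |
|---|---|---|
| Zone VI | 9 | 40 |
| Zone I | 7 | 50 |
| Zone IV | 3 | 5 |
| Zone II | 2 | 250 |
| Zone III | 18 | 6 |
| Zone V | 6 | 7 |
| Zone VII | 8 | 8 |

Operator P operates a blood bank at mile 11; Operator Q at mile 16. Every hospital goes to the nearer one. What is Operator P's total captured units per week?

360

The indifferent point is the midpoint (11+16)/2 = 13.5; hospitals left of it (closer to Operator P at 11) go to Operator P, those right go to Operator Q.
  Zone II at 2 (w=250) → Operator P
  Zone IV at 3 (w=5) → Operator P
  Zone V at 6 (w=7) → Operator P
  Zone I at 7 (w=50) → Operator P
  Zone VII at 8 (w=8) → Operator P
  Zone VI at 9 (w=40) → Operator P
  Zone III at 18 (w=6) → Operator Q
Operator P captures 360; Operator Q captures 6.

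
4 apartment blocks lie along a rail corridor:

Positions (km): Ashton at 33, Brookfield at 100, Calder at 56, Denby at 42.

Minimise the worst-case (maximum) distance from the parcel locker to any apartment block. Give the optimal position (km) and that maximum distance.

location 66.5, max distance 33.5

The 1-center on a line is the midpoint of the two extreme points: leftmost at 33, rightmost at 100.
Optimal location = (33 + 100)/2 = 66.5; maximum distance = (100 − 33)/2 = 33.5.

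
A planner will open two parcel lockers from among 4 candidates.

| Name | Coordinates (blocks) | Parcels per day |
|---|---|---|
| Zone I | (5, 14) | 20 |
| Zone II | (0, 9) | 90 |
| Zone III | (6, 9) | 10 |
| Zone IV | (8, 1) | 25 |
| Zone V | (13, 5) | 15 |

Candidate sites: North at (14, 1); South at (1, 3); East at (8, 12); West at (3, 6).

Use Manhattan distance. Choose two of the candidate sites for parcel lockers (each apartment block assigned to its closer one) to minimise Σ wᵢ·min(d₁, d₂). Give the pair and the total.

Evaluate every pair (each demand assigned to the nearer of the two):
  {North, West}: total = 1025
  {East, West}: total = 1105
  {South, East}: total = 1185
  {South, West}: total = 1190
  {North, South}: total = 1265
  {North, East}: total = 1365
Best pair: {North, West} with total 1025.

{North, West}, total 1025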